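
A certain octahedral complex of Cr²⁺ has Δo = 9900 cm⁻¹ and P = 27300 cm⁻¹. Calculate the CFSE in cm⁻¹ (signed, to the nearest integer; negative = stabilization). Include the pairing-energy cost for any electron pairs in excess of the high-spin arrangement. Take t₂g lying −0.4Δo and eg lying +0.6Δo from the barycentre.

Cr sits in group 6; removing 2 electrons leaves Cr²⁺ with 6 − 2 = 4 d electrons.
Here Δo < P (9900 < 27300), so the high-spin state is favoured.
Configuration: t₂g³ eg¹.
Orbital CFSE = -0.6Δo = -0.6 × 9900 = -5940 cm⁻¹.
High-spin has no excess pairs, so no pairing correction applies.

-5940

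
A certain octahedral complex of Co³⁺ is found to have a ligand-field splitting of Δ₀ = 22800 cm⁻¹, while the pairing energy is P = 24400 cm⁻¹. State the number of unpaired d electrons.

4

Co sits in group 9; removing 3 electrons leaves Co³⁺ with 9 − 3 = 6 d electrons.
Δ₀ < P, so pairing is avoided: the ground state is high-spin.
Filling d⁶ accordingly: t2g^4 e_g^2.
Unpaired electrons: 4.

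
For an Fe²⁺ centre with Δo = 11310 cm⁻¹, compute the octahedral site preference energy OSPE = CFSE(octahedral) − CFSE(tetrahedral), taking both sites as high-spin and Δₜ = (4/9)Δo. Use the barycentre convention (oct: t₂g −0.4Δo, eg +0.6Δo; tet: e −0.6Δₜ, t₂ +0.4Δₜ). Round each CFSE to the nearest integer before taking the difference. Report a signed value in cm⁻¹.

Fe²⁺: group 8, so d-count = 8 − 2 = 6.
Octahedral (high-spin): t₂g⁴ eg², CFSE = 4(−0.4) + 2(+0.6) = -0.4Δo = -0.4 × 11310 = -4524 cm⁻¹.
In a tetrahedral site the filling is e³ t₂³: CFSE(tet) = -0.6Δₜ = -0.6 × (4/9)(11310) = -3016 cm⁻¹.
OSPE = -4524 − (-3016) = -1508 cm⁻¹.

-1508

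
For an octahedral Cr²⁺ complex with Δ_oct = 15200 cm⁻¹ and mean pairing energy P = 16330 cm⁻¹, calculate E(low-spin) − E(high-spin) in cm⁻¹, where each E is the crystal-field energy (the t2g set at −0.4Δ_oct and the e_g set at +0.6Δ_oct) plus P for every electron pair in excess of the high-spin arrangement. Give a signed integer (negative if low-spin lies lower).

1130

Cr²⁺: group 6, so d-count = 6 − 2 = 4.
High-spin d⁴ fills as t2g^3 e_g^1 with CFSE 3(−0.4) + 1(+0.6) = -0.6Δ_oct = -9120 cm⁻¹.
Low-spin t2g^4 e_g^0 gives -1.6Δ_oct = -24320 cm⁻¹, but forming 1 extra pair costs 1P = 16330 cm⁻¹, so E(LS) = -24320 + 16330 = -7990 cm⁻¹.
E(LS) − E(HS) = -7990 − (-9120) = 1130 cm⁻¹.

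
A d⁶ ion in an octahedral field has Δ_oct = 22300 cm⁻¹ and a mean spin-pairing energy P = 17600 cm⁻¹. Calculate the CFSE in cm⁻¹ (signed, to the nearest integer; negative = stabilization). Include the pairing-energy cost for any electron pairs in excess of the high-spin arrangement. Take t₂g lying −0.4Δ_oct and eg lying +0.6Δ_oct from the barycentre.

With Δ_oct > P the complex is low-spin.
Filling d⁶ accordingly: t₂g⁶ eg⁰.
Orbital CFSE = -2.4Δ_oct = -2.4 × 22300 = -53520 cm⁻¹.
Excess pairs vs high-spin: 3 − 1 = 2; pairing cost = +35200 cm⁻¹.
Net CFSE = -53520 + 35200 = -18320 cm⁻¹.

-18320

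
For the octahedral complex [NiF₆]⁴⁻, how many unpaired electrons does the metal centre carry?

2

Each F⁻ contributes -1; 6 × (-1) = -6. With overall charge -4, Ni is in the +2 oxidation state.
Ni²⁺: group 10, so d-count = 10 − 2 = 8.
Configuration: t₂g⁶ eg², giving 2 unpaired electrons.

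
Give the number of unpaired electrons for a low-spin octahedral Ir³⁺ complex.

0

Ir³⁺: group 9, so d-count = 9 − 3 = 6.
Configuration: t₂g⁶ eg⁰, giving 0 unpaired electrons.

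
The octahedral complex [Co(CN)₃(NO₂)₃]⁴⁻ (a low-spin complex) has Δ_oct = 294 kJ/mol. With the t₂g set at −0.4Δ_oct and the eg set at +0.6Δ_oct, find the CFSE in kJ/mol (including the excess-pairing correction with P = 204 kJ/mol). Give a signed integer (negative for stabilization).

-325

Ligand charges: 3×(-1) from CN⁻ and 3×(-1) from NO₂⁻ sum to -6; with overall charge -4, Co is +2.
Group 9 minus oxidation state +2 gives a d⁷ configuration for Co²⁺.
Electron filling gives t₂g⁶ eg¹.
The orbital stabilization is -1.8Δ_oct = -1.8 × 294 = -529 kJ/mol.
Relative to high-spin t₂g⁵ eg² (2 paired), the low-spin configuration has 1 additional pair, contributing +1 × 204 = +204 kJ/mol.
Overall CFSE = -529 + 204 = -325 kJ/mol.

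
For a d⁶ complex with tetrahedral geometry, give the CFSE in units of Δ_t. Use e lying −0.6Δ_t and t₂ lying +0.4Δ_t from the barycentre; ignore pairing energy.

-0.6 Δ_t

With tetrahedral geometry the complex is necessarily high-spin.
Configuration: e³ t₂³.
CFSE = 3(-0.6Δ_t) + 3(0.4Δ_t) = -1.8Δ_t + 1.2Δ_t = -0.6Δ_t.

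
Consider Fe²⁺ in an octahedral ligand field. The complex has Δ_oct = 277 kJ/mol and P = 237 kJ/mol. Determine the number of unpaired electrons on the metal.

0

Fe sits in group 8; removing 2 electrons leaves Fe²⁺ with 8 − 2 = 6 d electrons.
Δ_oct > P, so pairing is preferred: the ground state is low-spin.
That gives t2g^6 e_g^0.
Unpaired electrons: 0.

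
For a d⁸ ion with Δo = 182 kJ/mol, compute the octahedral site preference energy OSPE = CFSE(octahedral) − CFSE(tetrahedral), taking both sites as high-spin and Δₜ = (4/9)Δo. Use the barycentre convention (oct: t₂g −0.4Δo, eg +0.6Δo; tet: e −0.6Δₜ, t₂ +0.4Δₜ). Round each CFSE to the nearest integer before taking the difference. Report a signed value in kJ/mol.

Octahedral high-spin t₂g⁶ eg²: CFSE = -1.2 × 182 = -218 kJ/mol.
In a tetrahedral site the filling is e⁴ t₂⁴: CFSE(tet) = -0.8Δₜ = -0.8 × (4/9)(182) = -65 kJ/mol.
Subtracting, OSPE = -218 − (-65) = -153 kJ/mol.

-153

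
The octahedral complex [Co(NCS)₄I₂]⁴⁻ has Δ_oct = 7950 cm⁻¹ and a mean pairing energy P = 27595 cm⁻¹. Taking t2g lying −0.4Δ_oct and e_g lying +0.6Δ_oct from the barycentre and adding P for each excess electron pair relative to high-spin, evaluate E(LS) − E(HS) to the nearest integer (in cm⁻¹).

Ligand charges: 4×(-1) from NCS⁻ and 2×(-1) from I⁻ sum to -6; with overall charge -4, Co is +2.
Group 9 minus oxidation state +2 gives a d⁷ configuration for Co²⁺.
High-spin: t2g^5 e_g^2, CFSE = -0.8Δ_oct = -6360 cm⁻¹.
For low-spin the configuration is t2g^6 e_g^1: orbital energy -1.8 × 7950 = -14310 cm⁻¹, and 1 additional pair relative to high-spin adds 27595 cm⁻¹, giving 13285 cm⁻¹.
E(LS) − E(HS) = 13285 − (-6360) = 19645 cm⁻¹.

19645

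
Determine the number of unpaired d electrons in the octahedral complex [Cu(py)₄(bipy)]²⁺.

1

Ligand charges: 4×(+0) from py and 1×(+0) from bipy sum to +0; with overall charge +2, Cu is +2.
Cu is in group 11, so Cu²⁺ is d⁹ (11 − 2 = 9).
Configuration: t₂g⁶ eg³, giving 1 unpaired electron.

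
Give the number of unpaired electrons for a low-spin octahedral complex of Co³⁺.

0

Co³⁺: group 9, so d-count = 9 − 3 = 6.
Configuration: t₂g⁶ eg⁰, giving 0 unpaired electrons.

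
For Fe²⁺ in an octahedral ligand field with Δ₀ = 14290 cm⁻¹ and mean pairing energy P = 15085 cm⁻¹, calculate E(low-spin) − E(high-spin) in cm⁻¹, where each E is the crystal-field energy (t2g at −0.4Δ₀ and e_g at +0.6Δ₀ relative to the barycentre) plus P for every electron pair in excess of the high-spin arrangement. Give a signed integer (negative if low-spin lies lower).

1590

Fe²⁺: group 8, so d-count = 8 − 2 = 6.
High-spin: t2g^4 e_g^2, CFSE = -0.4Δ₀ = -5716 cm⁻¹.
Low-spin: t2g^6 e_g^0, orbital CFSE = -2.4Δ₀ = -34296 cm⁻¹; plus 2 excess pairs × P = +30170 cm⁻¹; total -4126 cm⁻¹.
Thus E(LS) − E(HS) = 1590 cm⁻¹.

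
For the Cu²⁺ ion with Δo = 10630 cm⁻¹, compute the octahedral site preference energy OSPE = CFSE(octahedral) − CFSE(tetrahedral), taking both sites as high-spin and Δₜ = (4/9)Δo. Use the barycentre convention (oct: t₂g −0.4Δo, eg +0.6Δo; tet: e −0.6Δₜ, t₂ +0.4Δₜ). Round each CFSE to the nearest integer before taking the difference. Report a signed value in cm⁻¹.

-4488

Cu is in group 11, so Cu²⁺ is d⁹ (11 − 2 = 9).
In an octahedral site d⁹ (HS) is t2g^6 e_g^3, giving CFSE(oct) = -0.6Δo = -6378 cm⁻¹.
In a tetrahedral site the filling is e^4 t2^5: CFSE(tet) = -0.4Δₜ = -0.4 × (4/9)(10630) = -1890 cm⁻¹.
OSPE = -6378 − (-1890) = -4488 cm⁻¹.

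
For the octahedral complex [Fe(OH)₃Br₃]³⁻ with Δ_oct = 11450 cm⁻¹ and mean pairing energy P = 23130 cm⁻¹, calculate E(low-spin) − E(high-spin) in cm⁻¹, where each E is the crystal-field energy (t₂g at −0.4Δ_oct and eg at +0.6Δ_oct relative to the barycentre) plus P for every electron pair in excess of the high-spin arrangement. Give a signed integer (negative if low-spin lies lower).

23360

Ligand charges: 3×(-1) from OH⁻ and 3×(-1) from Br⁻ sum to -6; with overall charge -3, Fe is +3.
Fe³⁺: group 8, so d-count = 8 − 3 = 5.
High-spin: t₂g³ eg², CFSE = 0.0Δ_oct = 0 cm⁻¹.
For low-spin the configuration is t₂g⁵ eg⁰: orbital energy -2.0 × 11450 = -22900 cm⁻¹, and 2 additional pairs relative to high-spin add 46260 cm⁻¹, giving 23360 cm⁻¹.
Thus E(LS) − E(HS) = 23360 cm⁻¹.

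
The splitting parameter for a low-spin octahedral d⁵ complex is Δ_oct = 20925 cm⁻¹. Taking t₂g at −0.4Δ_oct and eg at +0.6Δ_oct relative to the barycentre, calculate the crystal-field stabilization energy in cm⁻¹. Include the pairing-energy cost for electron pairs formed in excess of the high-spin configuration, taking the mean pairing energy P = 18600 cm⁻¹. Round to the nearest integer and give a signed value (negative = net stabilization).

-4650

Electron filling gives t₂g⁵ eg⁰.
CFSE(orbital) = 5×(-0.4Δ_oct) + 0×(0.6Δ_oct) = -2.0Δ_oct; with Δ_oct = 20925 cm⁻¹ that is -41850 cm⁻¹.
High-spin d⁵ would be t₂g³ eg² with 0 pairs; low-spin has 2, so 2 excess pairs cost +2P = +37200 cm⁻¹.
Net CFSE = -41850 + 37200 = -4650 cm⁻¹.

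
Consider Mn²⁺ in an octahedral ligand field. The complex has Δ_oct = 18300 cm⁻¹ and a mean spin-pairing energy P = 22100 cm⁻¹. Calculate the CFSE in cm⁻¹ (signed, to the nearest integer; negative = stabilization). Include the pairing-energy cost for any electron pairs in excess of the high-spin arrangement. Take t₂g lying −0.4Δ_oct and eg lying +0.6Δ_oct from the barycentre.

Mn sits in group 7; removing 2 electrons leaves Mn²⁺ with 7 − 2 = 5 d electrons.
Δ_oct < P, so pairing is avoided: the ground state is high-spin.
Filling d⁵ accordingly: t₂g³ eg².
Orbital CFSE = 0.0Δ_oct = 0.0 × 18300 = 0 cm⁻¹.
High-spin has no excess pairs, so no pairing correction applies.

0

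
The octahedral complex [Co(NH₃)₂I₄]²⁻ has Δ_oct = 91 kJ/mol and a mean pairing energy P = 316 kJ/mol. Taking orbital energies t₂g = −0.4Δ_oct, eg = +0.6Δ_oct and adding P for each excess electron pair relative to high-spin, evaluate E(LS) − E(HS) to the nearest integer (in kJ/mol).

Ligand charges: 2×(+0) from NH₃ and 4×(-1) from I⁻ sum to -4; with overall charge -2, Co is +2.
Co²⁺: group 9, so d-count = 9 − 2 = 7.
High-spin d⁷ fills as t₂g⁵ eg² with CFSE 5(−0.4) + 2(+0.6) = -0.8Δ_oct = -73 kJ/mol.
Low-spin: t₂g⁶ eg¹, orbital CFSE = -1.8Δ_oct = -164 kJ/mol; plus 1 excess pair × P = +316 kJ/mol; total 152 kJ/mol.
The difference is 152 − (-73) = 225 kJ/mol, so high-spin lies lower.

225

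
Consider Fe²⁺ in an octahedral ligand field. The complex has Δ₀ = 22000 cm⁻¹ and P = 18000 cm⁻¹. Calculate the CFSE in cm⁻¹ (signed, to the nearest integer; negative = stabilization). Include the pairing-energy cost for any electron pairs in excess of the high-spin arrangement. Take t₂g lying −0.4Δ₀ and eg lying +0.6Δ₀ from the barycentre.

Fe is in group 8, so Fe²⁺ is d⁶ (8 − 2 = 6).
With Δ₀ > P the complex is low-spin.
Configuration: t₂g⁶ eg⁰.
Orbital CFSE = -2.4Δ₀ = -2.4 × 22000 = -52800 cm⁻¹.
Excess pairs vs high-spin: 3 − 1 = 2; pairing cost = +36000 cm⁻¹.
Net CFSE = -52800 + 36000 = -16800 cm⁻¹.

-16800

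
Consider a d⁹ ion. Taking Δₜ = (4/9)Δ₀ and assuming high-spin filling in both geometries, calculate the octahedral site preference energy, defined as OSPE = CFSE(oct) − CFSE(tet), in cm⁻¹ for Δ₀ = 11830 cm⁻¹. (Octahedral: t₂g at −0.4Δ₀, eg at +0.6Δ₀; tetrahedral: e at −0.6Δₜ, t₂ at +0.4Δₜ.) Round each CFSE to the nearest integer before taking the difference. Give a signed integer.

-4995

In an octahedral site d⁹ (HS) is t2g^6 e_g^3, giving CFSE(oct) = -0.6Δ₀ = -7098 cm⁻¹.
Tetrahedral: e^4 t2^5, CFSE = 4(−0.6) + 5(+0.4) = -0.4Δₜ = -0.4 × (4/9) × 11830 = -2103 cm⁻¹.
OSPE = -7098 − (-2103) = -4995 cm⁻¹.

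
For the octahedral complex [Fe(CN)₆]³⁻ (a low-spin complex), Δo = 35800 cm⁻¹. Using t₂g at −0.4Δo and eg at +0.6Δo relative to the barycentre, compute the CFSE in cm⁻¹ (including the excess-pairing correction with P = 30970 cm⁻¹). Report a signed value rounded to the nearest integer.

Each CN⁻ contributes -1; 6 × (-1) = -6. With overall charge -3, Fe is in the +3 oxidation state.
Fe is in group 8, so Fe³⁺ is d⁵ (8 − 3 = 5).
Electron filling gives t₂g⁵ eg⁰.
The orbital stabilization is -2.0Δo = -2.0 × 35800 = -71600 cm⁻¹.
High-spin d⁵ would be t₂g³ eg² with 0 pairs; low-spin has 2, so 2 excess pairs cost +2P = +61940 cm⁻¹.
Overall CFSE = -71600 + 61940 = -9660 cm⁻¹.

-9660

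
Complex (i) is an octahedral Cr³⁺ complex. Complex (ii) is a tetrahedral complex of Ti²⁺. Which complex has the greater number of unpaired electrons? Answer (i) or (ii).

(i)

(i): Group 6 minus oxidation state +3 gives a d³ configuration for Cr³⁺; t2g^3 e_g^0 → 3 unpaired.
(ii): Ti²⁺: group 4, so d-count = 4 − 2 = 2; With tetrahedral geometry the complex is necessarily high-spin; e² t₂⁰ → 2 unpaired.
So (i) has more unpaired electrons.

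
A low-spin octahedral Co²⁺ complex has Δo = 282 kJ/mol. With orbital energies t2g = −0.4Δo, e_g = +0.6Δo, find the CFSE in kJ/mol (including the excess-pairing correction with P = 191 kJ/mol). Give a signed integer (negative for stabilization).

-317

Co is in group 9, so Co²⁺ is d⁷ (9 − 2 = 7).
Configuration: t2g^6 e_g^1.
Orbital CFSE = 6(-0.4) + 1(0.6) = -1.8Δo = -1.8 × 282 = -508 kJ/mol.
Pairing penalty: 3 pairs vs 2 in the high-spin reference → 1 extra × P = 191 kJ/mol.
Overall CFSE = -508 + 191 = -317 kJ/mol.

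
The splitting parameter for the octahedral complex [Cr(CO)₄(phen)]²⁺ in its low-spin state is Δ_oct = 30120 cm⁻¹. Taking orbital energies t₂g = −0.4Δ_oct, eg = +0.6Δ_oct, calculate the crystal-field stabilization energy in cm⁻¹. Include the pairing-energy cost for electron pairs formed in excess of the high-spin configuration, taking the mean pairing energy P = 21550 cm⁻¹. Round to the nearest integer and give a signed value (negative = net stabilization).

Ligand charges: 4×(+0) from CO and 1×(+0) from phen sum to +0; with overall charge +2, Cr is +2.
Cr²⁺: group 6, so d-count = 6 − 2 = 4.
The d⁴ electrons fill as t₂g⁴ eg⁰.
CFSE(orbital) = 4×(-0.4Δ_oct) + 0×(0.6Δ_oct) = -1.6Δ_oct; with Δ_oct = 30120 cm⁻¹ that is -48192 cm⁻¹.
High-spin d⁴ would be t₂g³ eg¹ with 0 pairs; low-spin has 1, so 1 excess pair costs +1P = +21550 cm⁻¹.
Net CFSE = -48192 + 21550 = -26642 cm⁻¹.

-26642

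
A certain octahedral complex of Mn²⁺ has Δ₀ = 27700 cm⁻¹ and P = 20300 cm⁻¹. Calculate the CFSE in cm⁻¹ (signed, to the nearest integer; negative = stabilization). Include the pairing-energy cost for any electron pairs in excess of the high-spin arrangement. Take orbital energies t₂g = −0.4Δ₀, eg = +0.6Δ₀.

-14800

Mn²⁺: group 7, so d-count = 7 − 2 = 5.
With Δ₀ > P the complex is low-spin.
Configuration: t₂g⁵ eg⁰.
Orbital CFSE = -2.0Δ₀ = -2.0 × 27700 = -55400 cm⁻¹.
Excess pairs vs high-spin: 2 − 0 = 2; pairing cost = +40600 cm⁻¹.
Net CFSE = -55400 + 40600 = -14800 cm⁻¹.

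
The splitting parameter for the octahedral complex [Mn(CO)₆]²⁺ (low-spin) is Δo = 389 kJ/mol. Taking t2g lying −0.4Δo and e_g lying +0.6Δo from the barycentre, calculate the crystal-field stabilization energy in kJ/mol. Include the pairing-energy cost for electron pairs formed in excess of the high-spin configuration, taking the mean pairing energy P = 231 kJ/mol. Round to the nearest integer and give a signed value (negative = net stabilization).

CO is neutral, so the +2 overall charge sits on Mn: oxidation state +2.
Mn sits in group 7; removing 2 electrons leaves Mn²⁺ with 7 − 2 = 5 d electrons.
Electron filling gives t2g^5 e_g^0.
The orbital stabilization is -2.0Δo = -2.0 × 389 = -778 kJ/mol.
High-spin d⁵ would be t2g^3 e_g^2 with 0 pairs; low-spin has 2, so 2 excess pairs cost +2P = +462 kJ/mol.
Overall CFSE = -778 + 462 = -316 kJ/mol.

-316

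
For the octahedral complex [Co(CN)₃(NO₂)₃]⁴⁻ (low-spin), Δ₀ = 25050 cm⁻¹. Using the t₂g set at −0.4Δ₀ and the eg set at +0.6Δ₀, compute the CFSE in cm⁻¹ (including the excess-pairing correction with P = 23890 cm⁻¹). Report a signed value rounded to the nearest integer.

-21200

Ligand charges: 3×(-1) from CN⁻ and 3×(-1) from NO₂⁻ sum to -6; with overall charge -4, Co is +2.
Co²⁺: group 9, so d-count = 9 − 2 = 7.
The d⁷ electrons fill as t₂g⁶ eg¹.
CFSE(orbital) = 6×(-0.4Δ₀) + 1×(0.6Δ₀) = -1.8Δ₀; with Δ₀ = 25050 cm⁻¹ that is -45090 cm⁻¹.
Relative to high-spin t₂g⁵ eg² (2 paired), the low-spin configuration has 1 additional pair, contributing +1 × 23890 = +23890 cm⁻¹.
Combining: -45090 + 23890 = -21200 cm⁻¹.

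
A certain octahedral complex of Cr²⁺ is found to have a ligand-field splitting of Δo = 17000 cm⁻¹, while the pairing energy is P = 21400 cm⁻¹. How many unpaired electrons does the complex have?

4

Cr²⁺: group 6, so d-count = 6 − 2 = 4.
Here Δo < P (17000 < 21400), so the high-spin state is favoured.
That gives t₂g³ eg¹.
Unpaired electrons: 4.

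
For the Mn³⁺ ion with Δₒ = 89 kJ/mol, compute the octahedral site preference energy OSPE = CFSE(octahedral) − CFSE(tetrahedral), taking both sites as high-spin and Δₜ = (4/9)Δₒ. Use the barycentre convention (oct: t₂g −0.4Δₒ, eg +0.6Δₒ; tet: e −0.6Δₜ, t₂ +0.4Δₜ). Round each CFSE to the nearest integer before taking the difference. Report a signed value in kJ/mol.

-37

Mn sits in group 7; removing 3 electrons leaves Mn³⁺ with 7 − 3 = 4 d electrons.
In an octahedral site d⁴ (HS) is t2g^3 e_g^1, giving CFSE(oct) = -0.6Δₒ = -53 kJ/mol.
Tetrahedral e^2 t2^2 gives -0.4Δₜ = -0.4 × (4/9) × 89 = -16 kJ/mol.
OSPE = -53 − (-16) = -37 kJ/mol.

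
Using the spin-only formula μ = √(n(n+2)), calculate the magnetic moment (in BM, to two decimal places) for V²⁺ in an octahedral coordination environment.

3.87 BM

V is in group 5, so V²⁺ is d³ (5 − 2 = 3).
For octahedral d³ the high- and low-spin configurations coincide.
Configuration: t2g^3 e_g^0 → 3 unpaired electrons.
μ(spin-only) = √[3(3+2)] = √15 ≈ 3.87 BM.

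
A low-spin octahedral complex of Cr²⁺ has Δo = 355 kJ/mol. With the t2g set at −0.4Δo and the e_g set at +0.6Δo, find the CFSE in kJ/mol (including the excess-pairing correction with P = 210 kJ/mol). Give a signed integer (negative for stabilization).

-358

Group 6 minus oxidation state +2 gives a d⁴ configuration for Cr²⁺.
Electron filling gives t2g^4 e_g^0.
CFSE(orbital) = 4×(-0.4Δo) + 0×(0.6Δo) = -1.6Δo; with Δo = 355 kJ/mol that is -568 kJ/mol.
High-spin d⁴ would be t2g^3 e_g^1 with 0 pairs; low-spin has 1, so 1 excess pair costs +1P = +210 kJ/mol.
Combining: -568 + 210 = -358 kJ/mol.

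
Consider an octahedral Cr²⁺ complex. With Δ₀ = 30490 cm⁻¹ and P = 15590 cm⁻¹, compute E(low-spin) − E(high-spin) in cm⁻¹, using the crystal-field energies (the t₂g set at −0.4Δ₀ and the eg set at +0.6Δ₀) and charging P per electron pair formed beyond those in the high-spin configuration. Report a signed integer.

Cr²⁺: group 6, so d-count = 6 − 2 = 4.
High-spin: t₂g³ eg¹, CFSE = -0.6Δ₀ = -18294 cm⁻¹.
For low-spin the configuration is t₂g⁴ eg⁰: orbital energy -1.6 × 30490 = -48784 cm⁻¹, and 1 additional pair relative to high-spin adds 15590 cm⁻¹, giving -33194 cm⁻¹.
The difference is -33194 − (-18294) = -14900 cm⁻¹, so low-spin lies lower.

-14900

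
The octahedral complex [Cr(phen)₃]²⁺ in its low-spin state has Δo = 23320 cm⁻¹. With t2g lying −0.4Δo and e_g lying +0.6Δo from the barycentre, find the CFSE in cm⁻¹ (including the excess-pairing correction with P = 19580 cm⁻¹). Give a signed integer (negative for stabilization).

-17732

phen is neutral, so the +2 overall charge sits on Cr: oxidation state +2.
Cr²⁺: group 6, so d-count = 6 − 2 = 4.
Configuration: t2g^4 e_g^0.
Orbital CFSE = 4(-0.4) + 0(0.6) = -1.6Δo = -1.6 × 23320 = -37312 cm⁻¹.
Pairing penalty: 1 pair vs 0 in the high-spin reference → 1 extra × P = 19580 cm⁻¹.
Overall CFSE = -37312 + 19580 = -17732 cm⁻¹.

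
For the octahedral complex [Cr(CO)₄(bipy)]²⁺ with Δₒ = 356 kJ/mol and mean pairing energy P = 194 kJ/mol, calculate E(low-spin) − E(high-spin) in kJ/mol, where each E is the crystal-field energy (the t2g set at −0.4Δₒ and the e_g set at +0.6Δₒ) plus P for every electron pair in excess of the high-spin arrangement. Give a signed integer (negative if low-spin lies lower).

-162

Ligand charges: 4×(+0) from CO and 1×(+0) from bipy sum to +0; with overall charge +2, Cr is +2.
Cr is in group 6, so Cr²⁺ is d⁴ (6 − 2 = 4).
High-spin d⁴ fills as t2g^3 e_g^1 with CFSE 3(−0.4) + 1(+0.6) = -0.6Δₒ = -214 kJ/mol.
For low-spin the configuration is t2g^4 e_g^0: orbital energy -1.6 × 356 = -570 kJ/mol, and 1 additional pair relative to high-spin adds 194 kJ/mol, giving -376 kJ/mol.
E(LS) − E(HS) = -376 − (-214) = -162 kJ/mol.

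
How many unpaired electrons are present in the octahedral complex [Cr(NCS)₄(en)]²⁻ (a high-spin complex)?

4

Ligand charges: 4×(-1) from NCS⁻ and 1×(+0) from en sum to -4; with overall charge -2, Cr is +2.
Group 6 minus oxidation state +2 gives a d⁴ configuration for Cr²⁺.
Configuration: t2g^3 e_g^1, giving 4 unpaired electrons.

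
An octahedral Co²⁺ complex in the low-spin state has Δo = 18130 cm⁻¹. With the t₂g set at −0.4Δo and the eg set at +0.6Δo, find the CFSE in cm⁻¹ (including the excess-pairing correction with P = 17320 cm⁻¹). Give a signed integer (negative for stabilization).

-15314

Co sits in group 9; removing 2 electrons leaves Co²⁺ with 9 − 2 = 7 d electrons.
Electron filling gives t₂g⁶ eg¹.
The orbital stabilization is -1.8Δo = -1.8 × 18130 = -32634 cm⁻¹.
High-spin d⁷ would be t₂g⁵ eg² with 2 pairs; low-spin has 3, so 1 excess pair costs +1P = +17320 cm⁻¹.
Combining: -32634 + 17320 = -15314 cm⁻¹.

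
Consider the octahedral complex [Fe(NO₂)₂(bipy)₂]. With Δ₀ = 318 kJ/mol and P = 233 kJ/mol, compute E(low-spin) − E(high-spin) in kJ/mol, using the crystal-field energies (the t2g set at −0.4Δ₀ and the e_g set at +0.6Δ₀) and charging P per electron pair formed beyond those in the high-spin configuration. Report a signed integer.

Ligand charges: 2×(-1) from NO₂⁻ and 2×(+0) from bipy sum to -2; with overall charge +0, Fe is +2.
Fe sits in group 8; removing 2 electrons leaves Fe²⁺ with 8 − 2 = 6 d electrons.
High-spin: t2g^4 e_g^2, CFSE = -0.4Δ₀ = -127 kJ/mol.
Low-spin t2g^6 e_g^0 gives -2.4Δ₀ = -763 kJ/mol, but forming 2 extra pairs costs 2P = 466 kJ/mol, so E(LS) = -763 + 466 = -297 kJ/mol.
E(LS) − E(HS) = -297 − (-127) = -170 kJ/mol.

-170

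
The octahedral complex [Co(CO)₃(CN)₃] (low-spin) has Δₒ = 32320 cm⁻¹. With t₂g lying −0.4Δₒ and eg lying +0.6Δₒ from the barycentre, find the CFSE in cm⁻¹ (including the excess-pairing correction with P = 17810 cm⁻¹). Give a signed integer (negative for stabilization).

Ligand charges: 3×(+0) from CO and 3×(-1) from CN⁻ sum to -3; with overall charge +0, Co is +3.
Co is in group 9, so Co³⁺ is d⁶ (9 − 3 = 6).
Configuration: t₂g⁶ eg⁰.
The orbital stabilization is -2.4Δₒ = -2.4 × 32320 = -77568 cm⁻¹.
Relative to high-spin t₂g⁴ eg² (1 paired), the low-spin configuration has 2 additional pairs, contributing +2 × 17810 = +35620 cm⁻¹.
Overall CFSE = -77568 + 35620 = -41948 cm⁻¹.

-41948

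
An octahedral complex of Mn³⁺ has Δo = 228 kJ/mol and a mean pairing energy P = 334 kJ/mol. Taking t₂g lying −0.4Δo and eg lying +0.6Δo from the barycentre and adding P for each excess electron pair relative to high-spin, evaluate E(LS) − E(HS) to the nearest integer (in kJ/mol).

Mn sits in group 7; removing 3 electrons leaves Mn³⁺ with 7 − 3 = 4 d electrons.
High-spin: t₂g³ eg¹, CFSE = -0.6Δo = -137 kJ/mol.
Low-spin t₂g⁴ eg⁰ gives -1.6Δo = -365 kJ/mol, but forming 1 extra pair costs 1P = 334 kJ/mol, so E(LS) = -365 + 334 = -31 kJ/mol.
E(LS) − E(HS) = -31 − (-137) = 106 kJ/mol.

106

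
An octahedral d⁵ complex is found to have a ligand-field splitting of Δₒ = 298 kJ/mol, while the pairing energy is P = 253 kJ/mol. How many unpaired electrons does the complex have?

With Δₒ > P the complex is low-spin.
Filling d⁵ accordingly: t₂g⁵ eg⁰.
Unpaired electrons: 1.

1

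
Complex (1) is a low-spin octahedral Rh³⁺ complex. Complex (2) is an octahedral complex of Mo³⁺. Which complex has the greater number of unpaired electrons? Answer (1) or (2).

(1): Rh³⁺: group 9, so d-count = 9 − 3 = 6; t2g^6 e_g^0 → 0 unpaired.
(2): Mo is in group 6, so Mo³⁺ is d³ (6 − 3 = 3); For octahedral d³ the high- and low-spin configurations coincide; t₂g³ eg⁰ → 3 unpaired.
So (2) has more unpaired electrons.

(2)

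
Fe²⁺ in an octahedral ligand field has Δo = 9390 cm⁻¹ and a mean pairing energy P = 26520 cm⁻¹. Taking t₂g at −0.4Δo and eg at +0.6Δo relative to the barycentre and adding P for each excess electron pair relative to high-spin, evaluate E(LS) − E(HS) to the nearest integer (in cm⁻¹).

Fe sits in group 8; removing 2 electrons leaves Fe²⁺ with 8 − 2 = 6 d electrons.
High-spin: t₂g⁴ eg², CFSE = -0.4Δo = -3756 cm⁻¹.
For low-spin the configuration is t₂g⁶ eg⁰: orbital energy -2.4 × 9390 = -22536 cm⁻¹, and 2 additional pairs relative to high-spin add 53040 cm⁻¹, giving 30504 cm⁻¹.
The difference is 30504 − (-3756) = 34260 cm⁻¹, so high-spin lies lower.

34260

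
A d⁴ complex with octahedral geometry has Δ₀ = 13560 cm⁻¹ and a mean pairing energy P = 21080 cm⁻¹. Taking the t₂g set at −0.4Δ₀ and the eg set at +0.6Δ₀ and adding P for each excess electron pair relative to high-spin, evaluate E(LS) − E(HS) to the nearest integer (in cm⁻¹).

7520

In the high-spin limit (t₂g³ eg¹) the orbital term is -0.6Δ₀ = -8136 cm⁻¹, with no excess pairing.
For low-spin the configuration is t₂g⁴ eg⁰: orbital energy -1.6 × 13560 = -21696 cm⁻¹, and 1 additional pair relative to high-spin adds 21080 cm⁻¹, giving -616 cm⁻¹.
Thus E(LS) − E(HS) = 7520 cm⁻¹.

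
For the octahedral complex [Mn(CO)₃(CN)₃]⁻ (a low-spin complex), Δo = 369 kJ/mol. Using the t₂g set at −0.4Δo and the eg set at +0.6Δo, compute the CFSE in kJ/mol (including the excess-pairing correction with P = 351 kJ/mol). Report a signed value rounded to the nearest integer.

Ligand charges: 3×(+0) from CO and 3×(-1) from CN⁻ sum to -3; with overall charge -1, Mn is +2.
Mn²⁺: group 7, so d-count = 7 − 2 = 5.
Configuration: t₂g⁵ eg⁰.
The orbital stabilization is -2.0Δo = -2.0 × 369 = -738 kJ/mol.
Relative to high-spin t₂g³ eg² (0 paired), the low-spin configuration has 2 additional pairs, contributing +2 × 351 = +702 kJ/mol.
Combining: -738 + 702 = -36 kJ/mol.

-36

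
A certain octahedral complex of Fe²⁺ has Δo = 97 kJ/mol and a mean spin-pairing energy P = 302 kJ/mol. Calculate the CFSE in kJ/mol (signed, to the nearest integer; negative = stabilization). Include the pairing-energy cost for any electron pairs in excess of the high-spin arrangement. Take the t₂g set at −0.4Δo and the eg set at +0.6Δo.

Fe is in group 8, so Fe²⁺ is d⁶ (8 − 2 = 6).
Δo < P, so pairing is avoided: the ground state is high-spin.
That gives t₂g⁴ eg².
Orbital CFSE = -0.4Δo = -0.4 × 97 = -39 kJ/mol.
High-spin has no excess pairs, so no pairing correction applies.

-39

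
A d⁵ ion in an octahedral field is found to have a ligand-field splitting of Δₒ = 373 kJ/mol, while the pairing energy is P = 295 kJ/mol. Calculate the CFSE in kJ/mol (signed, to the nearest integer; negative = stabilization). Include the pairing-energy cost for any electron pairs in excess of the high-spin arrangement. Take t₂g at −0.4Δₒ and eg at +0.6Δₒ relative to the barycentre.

-156

With Δₒ > P the complex is low-spin.
Configuration: t₂g⁵ eg⁰.
Orbital CFSE = -2.0Δₒ = -2.0 × 373 = -746 kJ/mol.
Excess pairs vs high-spin: 2 − 0 = 2; pairing cost = +590 kJ/mol.
Net CFSE = -746 + 590 = -156 kJ/mol.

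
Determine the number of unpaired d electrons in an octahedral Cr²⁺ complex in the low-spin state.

2

Cr is in group 6, so Cr²⁺ is d⁴ (6 − 2 = 4).
Configuration: t2g^4 e_g^0, giving 2 unpaired electrons.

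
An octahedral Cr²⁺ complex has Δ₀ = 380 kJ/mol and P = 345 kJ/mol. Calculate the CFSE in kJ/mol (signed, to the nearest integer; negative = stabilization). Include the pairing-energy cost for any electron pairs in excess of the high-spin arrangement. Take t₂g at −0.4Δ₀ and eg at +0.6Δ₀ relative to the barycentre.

Cr is in group 6, so Cr²⁺ is d⁴ (6 − 2 = 4).
Since Δ₀ = 380 kJ/mol > P = 345 kJ/mol, the complex adopts the low-spin configuration.
That gives t₂g⁴ eg⁰.
Orbital CFSE = -1.6Δ₀ = -1.6 × 380 = -608 kJ/mol.
Excess pairs vs high-spin: 1 − 0 = 1; pairing cost = +345 kJ/mol.
Net CFSE = -608 + 345 = -263 kJ/mol.

-263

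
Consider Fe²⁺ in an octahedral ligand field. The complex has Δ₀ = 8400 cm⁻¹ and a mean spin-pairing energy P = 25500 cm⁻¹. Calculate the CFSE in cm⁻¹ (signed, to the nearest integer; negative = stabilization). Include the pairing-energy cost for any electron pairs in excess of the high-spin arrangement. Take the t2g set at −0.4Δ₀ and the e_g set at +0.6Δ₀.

Fe is in group 8, so Fe²⁺ is d⁶ (8 − 2 = 6).
Here Δ₀ < P (8400 < 25500), so the high-spin state is favoured.
Configuration: t2g^4 e_g^2.
Orbital CFSE = -0.4Δ₀ = -0.4 × 8400 = -3360 cm⁻¹.
High-spin has no excess pairs, so no pairing correction applies.

-3360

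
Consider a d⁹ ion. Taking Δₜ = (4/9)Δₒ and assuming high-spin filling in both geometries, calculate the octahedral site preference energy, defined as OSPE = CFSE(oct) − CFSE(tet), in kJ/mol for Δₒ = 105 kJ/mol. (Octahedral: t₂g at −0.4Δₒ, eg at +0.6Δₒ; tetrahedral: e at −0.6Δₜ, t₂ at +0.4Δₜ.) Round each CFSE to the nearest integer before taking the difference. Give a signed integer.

Octahedral (high-spin): t₂g⁶ eg³, CFSE = 6(−0.4) + 3(+0.6) = -0.6Δₒ = -0.6 × 105 = -63 kJ/mol.
In a tetrahedral site the filling is e⁴ t₂⁵: CFSE(tet) = -0.4Δₜ = -0.4 × (4/9)(105) = -19 kJ/mol.
OSPE = CFSE(oct) − CFSE(tet) = -63 − (-19) = -44 kJ/mol.

-44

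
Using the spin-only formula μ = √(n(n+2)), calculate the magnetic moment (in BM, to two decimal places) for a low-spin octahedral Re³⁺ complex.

Re³⁺: group 7, so d-count = 7 − 3 = 4.
Configuration: t2g^4 e_g^0 → 2 unpaired electrons.
μ(spin-only) = √[2(2+2)] = √8 ≈ 2.83 BM.

2.83 BM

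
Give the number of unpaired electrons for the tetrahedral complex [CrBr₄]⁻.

3

Each Br⁻ contributes -1; 4 × (-1) = -4. With overall charge -1, Cr is in the +3 oxidation state.
Cr is in group 6, so Cr³⁺ is d³ (6 − 3 = 3).
Tetrahedral fields are weak (Δₜ ≈ 4/9 Δₒ), so electrons fill high-spin.
Configuration: e^2 t2^1, giving 3 unpaired electrons.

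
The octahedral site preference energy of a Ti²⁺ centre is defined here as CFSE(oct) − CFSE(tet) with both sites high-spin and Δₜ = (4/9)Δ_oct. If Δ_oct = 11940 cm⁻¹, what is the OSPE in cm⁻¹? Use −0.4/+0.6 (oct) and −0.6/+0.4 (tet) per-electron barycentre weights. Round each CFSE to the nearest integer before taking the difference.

-3184

Ti sits in group 4; removing 2 electrons leaves Ti²⁺ with 4 − 2 = 2 d electrons.
Octahedral (high-spin): t2g^2 e_g^0, CFSE = 2(−0.4) + 0(+0.6) = -0.8Δ_oct = -0.8 × 11940 = -9552 cm⁻¹.
Tetrahedral: e^2 t2^0, CFSE = 2(−0.6) + 0(+0.4) = -1.2Δₜ = -1.2 × (4/9) × 11940 = -6368 cm⁻¹.
Subtracting, OSPE = -9552 − (-6368) = -3184 cm⁻¹.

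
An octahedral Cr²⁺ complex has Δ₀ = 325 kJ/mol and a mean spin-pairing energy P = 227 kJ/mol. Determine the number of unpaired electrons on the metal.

2

Cr²⁺: group 6, so d-count = 6 − 2 = 4.
With Δ₀ > P the complex is low-spin.
Filling d⁴ accordingly: t₂g⁴ eg⁰.
Unpaired electrons: 2.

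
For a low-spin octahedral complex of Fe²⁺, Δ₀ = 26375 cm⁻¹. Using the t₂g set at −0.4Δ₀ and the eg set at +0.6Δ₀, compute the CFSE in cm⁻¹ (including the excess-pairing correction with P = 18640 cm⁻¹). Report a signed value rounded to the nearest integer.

-26020

Group 8 minus oxidation state +2 gives a d⁶ configuration for Fe²⁺.
The d⁶ electrons fill as t₂g⁶ eg⁰.
The orbital stabilization is -2.4Δ₀ = -2.4 × 26375 = -63300 cm⁻¹.
Pairing penalty: 3 pairs vs 1 in the high-spin reference → 2 extra × P = 37280 cm⁻¹.
Net CFSE = -63300 + 37280 = -26020 cm⁻¹.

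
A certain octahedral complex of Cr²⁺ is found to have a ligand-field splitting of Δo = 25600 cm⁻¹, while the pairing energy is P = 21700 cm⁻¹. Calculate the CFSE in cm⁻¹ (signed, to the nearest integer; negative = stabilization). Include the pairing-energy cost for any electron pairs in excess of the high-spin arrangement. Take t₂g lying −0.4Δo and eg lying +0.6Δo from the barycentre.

-19260

Cr is in group 6, so Cr²⁺ is d⁴ (6 − 2 = 4).
Since Δo = 25600 cm⁻¹ > P = 21700 cm⁻¹, the complex adopts the low-spin configuration.
Configuration: t₂g⁴ eg⁰.
Orbital CFSE = -1.6Δo = -1.6 × 25600 = -40960 cm⁻¹.
Excess pairs vs high-spin: 1 − 0 = 1; pairing cost = +21700 cm⁻¹.
Net CFSE = -40960 + 21700 = -19260 cm⁻¹.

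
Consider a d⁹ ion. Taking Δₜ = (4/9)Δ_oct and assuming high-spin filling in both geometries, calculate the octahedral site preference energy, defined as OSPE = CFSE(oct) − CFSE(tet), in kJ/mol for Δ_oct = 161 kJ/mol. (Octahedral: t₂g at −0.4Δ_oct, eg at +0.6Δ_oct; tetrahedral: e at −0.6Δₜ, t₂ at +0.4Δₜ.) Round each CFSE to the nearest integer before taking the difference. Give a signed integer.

-68

Octahedral high-spin t₂g⁶ eg³: CFSE = -0.6 × 161 = -97 kJ/mol.
Tetrahedral e⁴ t₂⁵ gives -0.4Δₜ = -0.4 × (4/9) × 161 = -29 kJ/mol.
OSPE = -97 − (-29) = -68 kJ/mol.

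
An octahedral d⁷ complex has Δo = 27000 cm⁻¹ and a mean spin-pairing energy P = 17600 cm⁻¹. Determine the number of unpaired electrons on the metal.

Here Δo > P (27000 > 17600), so the low-spin state is favoured.
Configuration: t₂g⁶ eg¹.
Unpaired electrons: 1.

1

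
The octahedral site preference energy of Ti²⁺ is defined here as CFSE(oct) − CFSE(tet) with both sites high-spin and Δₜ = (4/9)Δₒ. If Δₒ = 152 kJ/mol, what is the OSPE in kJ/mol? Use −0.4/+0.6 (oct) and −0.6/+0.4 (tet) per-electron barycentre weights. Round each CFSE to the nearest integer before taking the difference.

-41

Ti sits in group 4; removing 2 electrons leaves Ti²⁺ with 4 − 2 = 2 d electrons.
In an octahedral site d² (HS) is t₂g² eg⁰, giving CFSE(oct) = -0.8Δₒ = -122 kJ/mol.
Tetrahedral e² t₂⁰ gives -1.2Δₜ = -1.2 × (4/9) × 152 = -81 kJ/mol.
Subtracting, OSPE = -122 − (-81) = -41 kJ/mol.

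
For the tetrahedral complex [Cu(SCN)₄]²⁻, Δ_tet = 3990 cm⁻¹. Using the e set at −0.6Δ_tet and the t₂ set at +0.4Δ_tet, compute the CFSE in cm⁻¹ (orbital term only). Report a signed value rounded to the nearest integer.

Each SCN⁻ contributes -1; 4 × (-1) = -4. With overall charge -2, Cu is in the +2 oxidation state.
Cu²⁺: group 11, so d-count = 11 − 2 = 9.
Tetrahedral splitting is small, so the complex is high-spin.
The d⁹ electrons fill as e⁴ t₂⁵.
CFSE(orbital) = 4×(-0.6Δ_tet) + 5×(0.4Δ_tet) = -0.4Δ_tet; with Δ_tet = 3990 cm⁻¹ that is -1596 cm⁻¹.

-1596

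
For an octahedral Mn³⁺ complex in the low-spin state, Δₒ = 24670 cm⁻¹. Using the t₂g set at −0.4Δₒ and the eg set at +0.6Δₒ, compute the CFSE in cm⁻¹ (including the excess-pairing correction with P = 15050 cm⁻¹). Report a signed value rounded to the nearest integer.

-24422

Group 7 minus oxidation state +3 gives a d⁴ configuration for Mn³⁺.
Electron filling gives t₂g⁴ eg⁰.
Orbital CFSE = 4(-0.4) + 0(0.6) = -1.6Δₒ = -1.6 × 24670 = -39472 cm⁻¹.
Relative to high-spin t₂g³ eg¹ (0 paired), the low-spin configuration has 1 additional pair, contributing +1 × 15050 = +15050 cm⁻¹.
Combining: -39472 + 15050 = -24422 cm⁻¹.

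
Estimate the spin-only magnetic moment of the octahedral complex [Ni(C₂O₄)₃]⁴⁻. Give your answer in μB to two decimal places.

2.83 μB

Each C₂O₄²⁻ contributes -2; 3 × (-2) = -6. With overall charge -4, Ni is in the +2 oxidation state.
Ni is in group 10, so Ni²⁺ is d⁸ (10 − 2 = 8).
Configuration: t2g^6 e_g^2 → 2 unpaired electrons.
μ(spin-only) = √[2(2+2)] = √8 ≈ 2.83 μB.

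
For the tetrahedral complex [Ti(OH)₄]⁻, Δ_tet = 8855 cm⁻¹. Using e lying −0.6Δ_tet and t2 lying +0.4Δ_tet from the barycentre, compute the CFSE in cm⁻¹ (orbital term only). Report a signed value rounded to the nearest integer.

Each OH⁻ contributes -1; 4 × (-1) = -4. With overall charge -1, Ti is in the +3 oxidation state.
Group 4 minus oxidation state +3 gives a d¹ configuration for Ti³⁺.
Tetrahedral splitting is small, so the complex is high-spin.
Configuration: e^1 t2^0.
CFSE(orbital) = 1×(-0.6Δ_tet) + 0×(0.4Δ_tet) = -0.6Δ_tet; with Δ_tet = 8855 cm⁻¹ that is -5313 cm⁻¹.

-5313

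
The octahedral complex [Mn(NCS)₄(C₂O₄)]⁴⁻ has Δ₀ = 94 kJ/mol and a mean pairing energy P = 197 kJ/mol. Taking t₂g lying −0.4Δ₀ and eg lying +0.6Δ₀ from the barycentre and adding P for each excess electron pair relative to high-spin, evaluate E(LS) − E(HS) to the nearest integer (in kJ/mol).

Ligand charges: 4×(-1) from NCS⁻ and 1×(-2) from C₂O₄²⁻ sum to -6; with overall charge -4, Mn is +2.
Group 7 minus oxidation state +2 gives a d⁵ configuration for Mn²⁺.
High-spin: t₂g³ eg², CFSE = 0.0Δ₀ = 0 kJ/mol.
Low-spin t₂g⁵ eg⁰ gives -2.0Δ₀ = -188 kJ/mol, but forming 2 extra pairs costs 2P = 394 kJ/mol, so E(LS) = -188 + 394 = 206 kJ/mol.
Thus E(LS) − E(HS) = 206 kJ/mol.

206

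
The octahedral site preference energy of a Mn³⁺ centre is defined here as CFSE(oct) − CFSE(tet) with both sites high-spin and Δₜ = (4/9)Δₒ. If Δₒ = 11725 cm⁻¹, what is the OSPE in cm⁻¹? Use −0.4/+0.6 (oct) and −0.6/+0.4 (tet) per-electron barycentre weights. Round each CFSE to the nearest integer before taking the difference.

-4951

Group 7 minus oxidation state +3 gives a d⁴ configuration for Mn³⁺.
Octahedral high-spin t2g^3 e_g^1: CFSE = -0.6 × 11725 = -7035 cm⁻¹.
In a tetrahedral site the filling is e^2 t2^2: CFSE(tet) = -0.4Δₜ = -0.4 × (4/9)(11725) = -2084 cm⁻¹.
OSPE = -7035 − (-2084) = -4951 cm⁻¹.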